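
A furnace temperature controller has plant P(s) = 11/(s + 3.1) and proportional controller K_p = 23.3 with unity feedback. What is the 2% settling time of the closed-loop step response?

T_s ≈ 0.0154 s

Closed-loop transfer function: T(s) = K_p·P(s)/(1 + K_p·P(s)) = 256.3/(s + 3.1 + 256.3) = 256.3/(s + 259.4).
Time constant τ = 1/259.4 = 0.003855 s, so the 2% settling time is about 4τ = 0.0154 s.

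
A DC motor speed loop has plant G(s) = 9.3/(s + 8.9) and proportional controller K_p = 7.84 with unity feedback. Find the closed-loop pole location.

s = -81.81

Closed-loop transfer function: T(s) = K_p·G(s)/(1 + K_p·G(s)) = 72.91/(s + 8.9 + 72.91) = 72.91/(s + 81.81).
The closed-loop pole is at s = −81.81.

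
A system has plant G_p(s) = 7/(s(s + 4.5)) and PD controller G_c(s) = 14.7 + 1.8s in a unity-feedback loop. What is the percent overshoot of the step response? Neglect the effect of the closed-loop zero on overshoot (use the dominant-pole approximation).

Forward path: (14.7 + 1.8s)·7/(s(s+4.5)). The closed-loop characteristic equation is s² + (4.5 + 7·1.8)s + 7·14.7 = 0.
That is s² + 17.1s + 102.9 = 0, so ω_n = 10.14 rad/s and ζ = 17.1/(2·10.14) = 0.8429.
%OS = 100·exp(−πζ/√(1−ζ²)) = 0.729%.

0.729%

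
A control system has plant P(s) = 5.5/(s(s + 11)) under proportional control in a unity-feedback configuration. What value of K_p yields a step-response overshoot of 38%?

K_p = 63.5

From %OS = 100·exp(−πζ/√(1−ζ²)) = 38%, ζ = −ln(0.38)/√(π²+ln²(0.38)) = 0.2943.
Characteristic equation s² + 11s + 5.5K_p = 0 gives ζ = 11/(2√(5.5K_p)).
Setting ζ = 0.2943: √(5.5K_p) = 11/(2·0.2943) = 18.69, so K_p = 349.1/5.5 = 63.5.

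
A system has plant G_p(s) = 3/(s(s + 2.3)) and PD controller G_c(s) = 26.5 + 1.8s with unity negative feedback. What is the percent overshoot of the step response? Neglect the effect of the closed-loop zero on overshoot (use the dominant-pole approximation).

Forward path: (26.5 + 1.8s)·3/(s(s+2.3)). The closed-loop characteristic equation is s² + (2.3 + 3·1.8)s + 3·26.5 = 0.
That is s² + 7.7s + 79.5 = 0, so ω_n = 8.916 rad/s and ζ = 7.7/(2·8.916) = 0.4318.
%OS = 100·exp(−πζ/√(1−ζ²)) = 22.2%.

22.2%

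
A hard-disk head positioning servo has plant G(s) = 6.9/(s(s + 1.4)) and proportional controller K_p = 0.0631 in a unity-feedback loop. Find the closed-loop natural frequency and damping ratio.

ω_n = 0.66 rad/s, ζ = 1.06

The closed-loop denominator is s(s+1.4) + 0.0631·6.9 = s² + 1.4s + 0.4354.
So ω_n² = 0.4354 ⇒ ω_n = 0.6598 rad/s, and ζ = 1.4/(2ω_n) = 1.06.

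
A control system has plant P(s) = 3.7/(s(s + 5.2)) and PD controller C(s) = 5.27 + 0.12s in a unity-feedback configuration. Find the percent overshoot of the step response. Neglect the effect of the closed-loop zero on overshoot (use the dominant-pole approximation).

7.35%

Forward path: (5.27 + 0.12s)·3.7/(s(s+5.2)). The closed-loop characteristic equation is s² + (5.2 + 3.7·0.12)s + 3.7·5.27 = 0.
That is s² + 5.644s + 19.5 = 0, so ω_n = 4.416 rad/s and ζ = 5.644/(2·4.416) = 0.6391.
%OS = 100·exp(−πζ/√(1−ζ²)) = 7.35%.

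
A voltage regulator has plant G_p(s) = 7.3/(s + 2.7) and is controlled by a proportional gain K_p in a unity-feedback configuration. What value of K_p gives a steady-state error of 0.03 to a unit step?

For a type-0 loop with proportional control, e_ss = 1/(1 + K_p·G_p(0)).
G_p(0) = 2.704. Require 1/(1 + K_p·2.704) = 0.03, so 1 + 2.704·K_p = 33.33.
K_p = (33.33 − 1)/2.704 = 12.

K_p = 12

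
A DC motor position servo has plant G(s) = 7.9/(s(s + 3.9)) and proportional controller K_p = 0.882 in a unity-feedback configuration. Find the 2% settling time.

The closed-loop denominator s² + 3.9s + 6.968 gives ω_n = √6.968 = 2.64 and ζ = 3.9/(2ω_n) = 0.7387.
2% settling time T_s ≈ 4/(ζω_n) = 4/1.95 = 2.05 s.

T_s ≈ 2.05 s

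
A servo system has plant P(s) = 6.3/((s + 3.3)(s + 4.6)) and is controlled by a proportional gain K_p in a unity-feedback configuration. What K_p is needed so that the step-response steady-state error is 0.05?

K_p = 45.8

For a type-0 loop with proportional control, e_ss = 1/(1 + K_p·P(0)).
P(0) = 0.415. Require 1/(1 + K_p·0.415) = 0.05, so 1 + 0.415·K_p = 20.
K_p = (20 − 1)/0.415 = 45.8.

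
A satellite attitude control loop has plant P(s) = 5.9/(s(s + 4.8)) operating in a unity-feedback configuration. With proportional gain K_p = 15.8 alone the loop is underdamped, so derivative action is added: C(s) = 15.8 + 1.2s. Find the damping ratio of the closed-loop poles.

Forward path: (15.8 + 1.2s)·5.9/(s(s+4.8)). The closed-loop characteristic equation is s² + (4.8 + 5.9·1.2)s + 5.9·15.8 = 0.
That is s² + 11.88s + 93.22 = 0, so ω_n = 9.655 rad/s and ζ = 11.88/(2·9.655) = 0.6152.

ζ = 0.615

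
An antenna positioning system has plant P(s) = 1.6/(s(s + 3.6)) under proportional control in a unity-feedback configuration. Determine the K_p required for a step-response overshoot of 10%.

K_p = 5.79

From %OS = 100·exp(−πζ/√(1−ζ²)) = 10%, ζ = −ln(0.1)/√(π²+ln²(0.1)) = 0.5912.
Characteristic equation s² + 3.6s + 1.6K_p = 0 gives ζ = 3.6/(2√(1.6K_p)).
Setting ζ = 0.5912: √(1.6K_p) = 3.6/(2·0.5912) = 3.045, so K_p = 9.271/1.6 = 5.79.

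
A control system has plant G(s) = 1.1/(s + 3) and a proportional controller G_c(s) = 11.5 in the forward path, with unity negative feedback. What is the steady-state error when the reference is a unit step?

0.192

The loop is type 0. Static position error constant K_pos = G_c(0)·G(0) = 11.5·0.3667 = 4.217.
Steady-state error to a unit step: e_ss = 1/(1+K_pos) = 1/5.217 = 0.192.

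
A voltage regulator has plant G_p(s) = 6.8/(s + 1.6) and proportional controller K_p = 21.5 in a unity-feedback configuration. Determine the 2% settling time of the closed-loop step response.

T_s ≈ 0.0271 s

Closed-loop transfer function: T(s) = K_p·G_p(s)/(1 + K_p·G_p(s)) = 146.2/(s + 1.6 + 146.2) = 146.2/(s + 147.8).
Time constant τ = 1/147.8 = 0.006766 s, so the 2% settling time is about 4τ = 0.0271 s.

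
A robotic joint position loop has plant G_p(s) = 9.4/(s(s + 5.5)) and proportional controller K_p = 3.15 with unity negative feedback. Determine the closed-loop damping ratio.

ζ = 0.505

With unity feedback the closed-loop characteristic equation is s² + 5.5s + 3.15·9.4 = s² + 5.5s + 29.61 = 0.
So ω_n² = 29.61 ⇒ ω_n = 5.442 rad/s, and ζ = 5.5/(2ω_n) = 0.505.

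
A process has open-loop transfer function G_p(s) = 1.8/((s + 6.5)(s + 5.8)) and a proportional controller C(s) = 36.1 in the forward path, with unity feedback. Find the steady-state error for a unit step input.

0.367

The loop is type 0. Static position error constant K_pos = C(0)·G_p(0) = 36.1·0.04775 = 1.724.
Steady-state error to a unit step: e_ss = 1/(1+K_pos) = 1/2.724 = 0.367.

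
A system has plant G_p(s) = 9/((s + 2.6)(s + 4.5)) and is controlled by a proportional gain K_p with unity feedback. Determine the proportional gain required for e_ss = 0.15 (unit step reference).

K_p = 7.37

For a type-0 loop with proportional control, e_ss = 1/(1 + K_p·G_p(0)).
G_p(0) = 0.7692. Require 1/(1 + K_p·0.7692) = 0.15, so 1 + 0.7692·K_p = 6.667.
K_p = (6.667 − 1)/0.7692 = 7.37.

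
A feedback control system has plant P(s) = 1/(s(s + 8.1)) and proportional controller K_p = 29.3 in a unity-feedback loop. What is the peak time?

Closed-loop characteristic equation: s² + 8.1s + 29.3 = 0, so ω_n = 5.413 rad/s and ζ = 8.1/(2·5.413) = 0.7482.
Damped frequency ω_d = ω_n√(1−ζ²) = 3.591 rad/s, so peak time T_p = π/ω_d = 0.875 s.

T_p = 0.875 s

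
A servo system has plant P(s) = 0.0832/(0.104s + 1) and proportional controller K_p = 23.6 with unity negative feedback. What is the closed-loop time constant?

Closed loop: T(s) = K_p·P/(1+K_p·P) = 1.964/(0.104s + 1 + 1.964), with pole at s = −(1 + 1.964)/0.104 = −28.5.
Closed-loop time constant τ = 1/28.5 = 0.0351 s.

τ = 0.0351 s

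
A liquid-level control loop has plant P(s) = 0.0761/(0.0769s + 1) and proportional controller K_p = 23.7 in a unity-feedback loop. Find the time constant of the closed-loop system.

τ = 0.0274 s

Closed loop: T(s) = K_p·P/(1+K_p·P) = 1.804/(0.0769s + 1 + 1.804), with pole at s = −(1 + 1.804)/0.0769 = −36.46.
Closed-loop time constant τ = 1/36.46 = 0.0274 s.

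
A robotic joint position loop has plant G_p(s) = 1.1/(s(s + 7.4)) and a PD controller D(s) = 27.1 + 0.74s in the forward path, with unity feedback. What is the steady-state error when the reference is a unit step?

The open loop D(s)G_p(s) has a pole at the origin (type 1), so the static position error constant is infinite and e_ss = 1/(1+∞) = 0.

0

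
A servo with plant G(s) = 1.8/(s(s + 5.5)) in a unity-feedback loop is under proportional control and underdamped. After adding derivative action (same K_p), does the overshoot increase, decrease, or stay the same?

decrease

With PD the characteristic equation becomes s² + (a + K·K_d)s + K·K_p = 0; the damping term grows, ζ rises, overshoot falls.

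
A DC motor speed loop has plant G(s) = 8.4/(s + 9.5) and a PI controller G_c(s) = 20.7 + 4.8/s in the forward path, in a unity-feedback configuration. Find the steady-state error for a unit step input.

The open loop G_c(s)G(s) has a pole at the origin (type 1), so the static position error constant is infinite and e_ss = 1/(1+∞) = 0.

0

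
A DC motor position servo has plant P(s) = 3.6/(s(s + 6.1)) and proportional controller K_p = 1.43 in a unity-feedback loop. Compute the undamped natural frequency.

1 + K_p·P(s) = 0 gives s² + 6.1s + 5.148 = 0.
Matching s² + 2ζω_n s + ω_n²: ω_n = √5.148 = 2.269 rad/s and 2ζω_n = 6.1, so ζ = 6.1/(2·2.269) = 1.34.

ω_n = 2.27 rad/s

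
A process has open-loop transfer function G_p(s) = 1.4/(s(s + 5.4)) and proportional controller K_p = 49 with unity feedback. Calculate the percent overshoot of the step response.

The closed-loop denominator s² + 5.4s + 68.6 gives ω_n = √68.6 = 8.283 and ζ = 5.4/(2ω_n) = 0.326.
%OS = 100·exp(−πζ/√(1−ζ²)) = 100·exp(−π·0.326/√0.8937) = 33.8%.

33.8%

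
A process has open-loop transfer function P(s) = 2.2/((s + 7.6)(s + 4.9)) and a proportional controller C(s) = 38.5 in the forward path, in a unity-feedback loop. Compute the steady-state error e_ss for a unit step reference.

0.305

The loop is type 0. Static position error constant K_pos = C(0)·P(0) = 38.5·0.05908 = 2.274.
Steady-state error to a unit step: e_ss = 1/(1+K_pos) = 1/3.274 = 0.305.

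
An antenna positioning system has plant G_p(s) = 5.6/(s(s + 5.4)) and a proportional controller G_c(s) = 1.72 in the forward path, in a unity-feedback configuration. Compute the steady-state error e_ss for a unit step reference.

0

The open loop G_c(s)G_p(s) has a pole at the origin (type 1), so the static position error constant is infinite and e_ss = 1/(1+∞) = 0.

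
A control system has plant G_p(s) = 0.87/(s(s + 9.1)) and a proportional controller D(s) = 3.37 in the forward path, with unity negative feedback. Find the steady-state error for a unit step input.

0

The open loop D(s)G_p(s) has a pole at the origin (type 1), so the static position error constant is infinite and e_ss = 1/(1+∞) = 0.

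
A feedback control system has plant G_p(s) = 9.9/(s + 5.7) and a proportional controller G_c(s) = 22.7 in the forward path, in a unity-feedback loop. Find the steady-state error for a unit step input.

0.0247

The loop is type 0. Static position error constant K_pos = G_c(0)·G_p(0) = 22.7·1.737 = 39.43.
Steady-state error to a unit step: e_ss = 1/(1+K_pos) = 1/40.43 = 0.0247.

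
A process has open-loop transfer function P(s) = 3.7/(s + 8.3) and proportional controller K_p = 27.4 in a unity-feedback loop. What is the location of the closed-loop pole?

s = -109.7

Closed-loop transfer function: T(s) = K_p·P(s)/(1 + K_p·P(s)) = 101.4/(s + 8.3 + 101.4) = 101.4/(s + 109.7).
The closed-loop pole is at s = −109.7.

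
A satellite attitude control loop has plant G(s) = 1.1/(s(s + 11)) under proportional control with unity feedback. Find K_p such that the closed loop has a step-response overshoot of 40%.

From %OS = 100·exp(−πζ/√(1−ζ²)) = 40%, ζ = −ln(0.4)/√(π²+ln²(0.4)) = 0.28.
Characteristic equation s² + 11s + 1.1K_p = 0 gives ζ = 11/(2√(1.1K_p)).
Setting ζ = 0.28: √(1.1K_p) = 11/(2·0.28) = 19.64, so K_p = 385.8/1.1 = 351.

K_p = 351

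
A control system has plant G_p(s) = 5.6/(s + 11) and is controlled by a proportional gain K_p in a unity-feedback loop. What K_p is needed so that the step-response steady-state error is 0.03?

The loop is type 0, so e_ss(step) = 1/(1 + K_pos) with K_pos = K_p·G_p(0).
G_p(0) = 0.5091. Require 1/(1 + K_p·0.5091) = 0.03, so 1 + 0.5091·K_p = 33.33.
K_p = (33.33 − 1)/0.5091 = 63.5.

K_p = 63.5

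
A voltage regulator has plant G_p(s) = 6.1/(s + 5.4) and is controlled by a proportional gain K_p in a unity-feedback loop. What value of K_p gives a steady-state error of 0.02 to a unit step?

K_p = 43.4

The loop is type 0, so e_ss(step) = 1/(1 + K_pos) with K_pos = K_p·G_p(0).
G_p(0) = 1.13. Require 1/(1 + K_p·1.13) = 0.02, so 1 + 1.13·K_p = 50.
K_p = (50 − 1)/1.13 = 43.4.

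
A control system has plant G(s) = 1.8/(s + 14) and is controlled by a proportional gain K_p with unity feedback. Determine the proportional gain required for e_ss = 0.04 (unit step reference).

K_p = 187

For a type-0 loop with proportional control, e_ss = 1/(1 + K_p·G(0)).
G(0) = 0.1286. Require 1/(1 + K_p·0.1286) = 0.04, so 1 + 0.1286·K_p = 25.
K_p = (25 − 1)/0.1286 = 187.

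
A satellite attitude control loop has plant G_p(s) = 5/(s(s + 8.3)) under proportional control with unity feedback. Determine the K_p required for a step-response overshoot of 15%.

K_p = 12.9

From %OS = 100·exp(−πζ/√(1−ζ²)) = 15%, ζ = −ln(0.15)/√(π²+ln²(0.15)) = 0.5169.
Characteristic equation s² + 8.3s + 5K_p = 0 gives ζ = 8.3/(2√(5K_p)).
Setting ζ = 0.5169: √(5K_p) = 8.3/(2·0.5169) = 8.028, so K_p = 64.45/5 = 12.9.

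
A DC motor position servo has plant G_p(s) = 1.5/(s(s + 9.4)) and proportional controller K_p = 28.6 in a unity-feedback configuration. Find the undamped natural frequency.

1 + K_p·G_p(s) = 0 gives s² + 9.4s + 42.9 = 0.
So ω_n² = 42.9 ⇒ ω_n = 6.55 rad/s, and ζ = 9.4/(2ω_n) = 0.718.

ω_n = 6.55 rad/s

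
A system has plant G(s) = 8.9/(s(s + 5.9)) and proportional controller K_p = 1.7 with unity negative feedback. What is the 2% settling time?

T_s ≈ 1.36 s

The closed-loop denominator s² + 5.9s + 15.13 gives ω_n = √15.13 = 3.89 and ζ = 5.9/(2ω_n) = 0.7584.
2% settling time T_s ≈ 4/(ζω_n) = 4/2.95 = 1.36 s.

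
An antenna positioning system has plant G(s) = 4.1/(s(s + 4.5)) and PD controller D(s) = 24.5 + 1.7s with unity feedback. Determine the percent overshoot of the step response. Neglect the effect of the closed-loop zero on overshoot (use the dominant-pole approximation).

Forward path: (24.5 + 1.7s)·4.1/(s(s+4.5)). The closed-loop characteristic equation is s² + (4.5 + 4.1·1.7)s + 4.1·24.5 = 0.
That is s² + 11.47s + 100.4 = 0, so ω_n = 10.02 rad/s and ζ = 11.47/(2·10.02) = 0.5722.
%OS = 100·exp(−πζ/√(1−ζ²)) = 11.2%.

11.2%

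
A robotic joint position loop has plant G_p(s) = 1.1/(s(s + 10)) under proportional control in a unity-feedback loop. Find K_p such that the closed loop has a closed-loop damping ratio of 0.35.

Closed-loop characteristic equation: s² + 10s + K_p·1.1 = 0.
So ω_n = √(1.1K_p) and 2ζω_n = 10, giving ζ = 10/(2√(1.1K_p)).
Setting ζ = 0.35: √(1.1K_p) = 10/(2·0.35) = 14.29, so K_p = 204.1/1.1 = 186.

K_p = 186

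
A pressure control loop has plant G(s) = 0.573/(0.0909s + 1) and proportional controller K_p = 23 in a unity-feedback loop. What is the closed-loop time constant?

τ = 0.00641 s

Closed loop: T(s) = K_p·G/(1+K_p·G) = 13.18/(0.0909s + 1 + 13.18), with pole at s = −(1 + 13.18)/0.0909 = −156.
Closed-loop time constant τ = 1/156 = 0.00641 s.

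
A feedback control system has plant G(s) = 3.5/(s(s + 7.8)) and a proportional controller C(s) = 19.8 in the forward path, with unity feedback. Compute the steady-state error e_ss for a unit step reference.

0

The open loop C(s)G(s) has a pole at the origin (type 1), so the static position error constant is infinite and e_ss = 1/(1+∞) = 0.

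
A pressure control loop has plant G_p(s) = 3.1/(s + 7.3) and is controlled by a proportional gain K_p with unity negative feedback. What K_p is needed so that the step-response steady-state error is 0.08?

K_p = 27.1

For a type-0 loop with proportional control, e_ss = 1/(1 + K_p·G_p(0)).
G_p(0) = 0.4247. Require 1/(1 + K_p·0.4247) = 0.08, so 1 + 0.4247·K_p = 12.5.
K_p = (12.5 − 1)/0.4247 = 27.1.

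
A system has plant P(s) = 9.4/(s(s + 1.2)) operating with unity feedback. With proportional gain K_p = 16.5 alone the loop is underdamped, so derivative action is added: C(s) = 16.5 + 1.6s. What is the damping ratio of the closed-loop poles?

ζ = 0.652

Forward path: (16.5 + 1.6s)·9.4/(s(s+1.2)). The closed-loop characteristic equation is s² + (1.2 + 9.4·1.6)s + 9.4·16.5 = 0.
That is s² + 16.24s + 155.1 = 0, so ω_n = 12.45 rad/s and ζ = 16.24/(2·12.45) = 0.652.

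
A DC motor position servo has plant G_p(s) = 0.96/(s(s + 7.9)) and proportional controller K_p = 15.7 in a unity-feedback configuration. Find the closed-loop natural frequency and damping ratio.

With unity feedback the closed-loop characteristic equation is s² + 7.9s + 15.7·0.96 = s² + 7.9s + 15.07 = 0.
So ω_n² = 15.07 ⇒ ω_n = 3.882 rad/s, and ζ = 7.9/(2ω_n) = 1.02.

ω_n = 3.88 rad/s, ζ = 1.02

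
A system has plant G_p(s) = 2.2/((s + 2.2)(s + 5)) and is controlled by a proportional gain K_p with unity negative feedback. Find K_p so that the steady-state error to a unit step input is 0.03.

K_p = 162

The loop is type 0, so e_ss(step) = 1/(1 + K_pos) with K_pos = K_p·G_p(0).
G_p(0) = 0.2. Require 1/(1 + K_p·0.2) = 0.03, so 1 + 0.2·K_p = 33.33.
K_p = (33.33 − 1)/0.2 = 162.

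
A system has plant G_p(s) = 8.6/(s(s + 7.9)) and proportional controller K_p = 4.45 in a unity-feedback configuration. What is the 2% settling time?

From 1 + K_pG_p(s) = 0: s² + 7.9s + 38.27 = 0 ⇒ ω_n = 6.186, ζ = 0.6385.
2% settling time T_s ≈ 4/(ζω_n) = 4/3.95 = 1.01 s.

T_s ≈ 1.01 s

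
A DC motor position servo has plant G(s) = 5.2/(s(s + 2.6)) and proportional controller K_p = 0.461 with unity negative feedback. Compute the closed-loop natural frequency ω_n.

ω_n = 1.55 rad/s

1 + K_p·G(s) = 0 gives s² + 2.6s + 2.397 = 0.
So ω_n² = 2.397 ⇒ ω_n = 1.548 rad/s, and ζ = 2.6/(2ω_n) = 0.84.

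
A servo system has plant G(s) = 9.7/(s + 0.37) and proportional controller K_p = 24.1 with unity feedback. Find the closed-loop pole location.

s = -234.1

Closed-loop transfer function: T(s) = K_p·G(s)/(1 + K_p·G(s)) = 233.8/(s + 0.37 + 233.8) = 233.8/(s + 234.1).
The closed-loop pole is at s = −234.1.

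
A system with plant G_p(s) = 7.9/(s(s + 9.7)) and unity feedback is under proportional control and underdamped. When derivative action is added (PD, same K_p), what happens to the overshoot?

The derivative term adds K·K_d to the s-coefficient of the characteristic equation, raising 2ζω_n while ω_n is unchanged; ζ increases, so overshoot decreases.

decrease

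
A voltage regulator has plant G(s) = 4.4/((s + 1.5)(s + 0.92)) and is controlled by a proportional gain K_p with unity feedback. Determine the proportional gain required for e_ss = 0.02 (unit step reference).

The loop is type 0, so e_ss(step) = 1/(1 + K_pos) with K_pos = K_p·G(0).
G(0) = 3.188. Require 1/(1 + K_p·3.188) = 0.02, so 1 + 3.188·K_p = 50.
K_p = (50 − 1)/3.188 = 15.4.

K_p = 15.4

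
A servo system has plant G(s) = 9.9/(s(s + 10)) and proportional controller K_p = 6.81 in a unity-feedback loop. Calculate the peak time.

T_p = 0.482 s

The closed-loop denominator s² + 10s + 67.42 gives ω_n = √67.42 = 8.211 and ζ = 10/(2ω_n) = 0.6089.
Damped frequency ω_d = ω_n√(1−ζ²) = 6.513 rad/s, so peak time T_p = π/ω_d = 0.482 s.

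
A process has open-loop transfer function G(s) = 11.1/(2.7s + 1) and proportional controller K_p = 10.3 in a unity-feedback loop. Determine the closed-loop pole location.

s = -42.71

Closed loop: T(s) = K_p·G/(1+K_p·G) = 114.3/(2.7s + 1 + 114.3), with pole at s = −(1 + 114.3)/2.7 = −42.71.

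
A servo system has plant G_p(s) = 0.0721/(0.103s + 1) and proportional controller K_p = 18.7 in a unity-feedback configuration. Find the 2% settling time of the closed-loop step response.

Closed loop: T(s) = K_p·G_p/(1+K_p·G_p) = 1.348/(0.103s + 1 + 1.348), with pole at s = −(1 + 1.348)/0.103 = −22.8.
τ = 1/22.8 = 0.04386 s, so 2% settling time ≈ 4τ = 0.175 s.

T_s ≈ 0.175 s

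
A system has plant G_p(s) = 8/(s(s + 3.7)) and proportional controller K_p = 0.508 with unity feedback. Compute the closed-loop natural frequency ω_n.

With unity feedback the closed-loop characteristic equation is s² + 3.7s + 0.508·8 = s² + 3.7s + 4.064 = 0.
So ω_n² = 4.064 ⇒ ω_n = 2.016 rad/s, and ζ = 3.7/(2ω_n) = 0.918.

ω_n = 2.02 rad/s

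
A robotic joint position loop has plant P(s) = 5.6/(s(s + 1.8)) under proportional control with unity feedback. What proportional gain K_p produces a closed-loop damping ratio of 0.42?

K_p = 0.82

Closed-loop characteristic equation: s² + 1.8s + K_p·5.6 = 0.
So ω_n = √(5.6K_p) and 2ζω_n = 1.8, giving ζ = 1.8/(2√(5.6K_p)).
Setting ζ = 0.42: √(5.6K_p) = 1.8/(2·0.42) = 2.143, so K_p = 4.592/5.6 = 0.82.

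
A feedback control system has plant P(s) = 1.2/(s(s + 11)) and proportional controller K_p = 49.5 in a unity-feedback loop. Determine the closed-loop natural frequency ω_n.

ω_n = 7.71 rad/s

1 + K_p·P(s) = 0 gives s² + 11s + 59.4 = 0.
Matching s² + 2ζω_n s + ω_n²: ω_n = √59.4 = 7.707 rad/s and 2ζω_n = 11, so ζ = 11/(2·7.707) = 0.714.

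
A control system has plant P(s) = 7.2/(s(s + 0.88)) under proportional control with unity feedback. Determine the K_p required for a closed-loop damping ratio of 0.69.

Closed-loop characteristic equation: s² + 0.88s + K_p·7.2 = 0.
So ω_n = √(7.2K_p) and 2ζω_n = 0.88, giving ζ = 0.88/(2√(7.2K_p)).
Setting ζ = 0.69: √(7.2K_p) = 0.88/(2·0.69) = 0.6377, so K_p = 0.4066/7.2 = 0.0565.

K_p = 0.0565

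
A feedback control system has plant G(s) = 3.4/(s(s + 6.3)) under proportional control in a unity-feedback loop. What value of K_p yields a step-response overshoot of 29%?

From %OS = 100·exp(−πζ/√(1−ζ²)) = 29%, ζ = −ln(0.29)/√(π²+ln²(0.29)) = 0.3666.
Characteristic equation s² + 6.3s + 3.4K_p = 0 gives ζ = 6.3/(2√(3.4K_p)).
Setting ζ = 0.3666: √(3.4K_p) = 6.3/(2·0.3666) = 8.593, so K_p = 73.83/3.4 = 21.7.

K_p = 21.7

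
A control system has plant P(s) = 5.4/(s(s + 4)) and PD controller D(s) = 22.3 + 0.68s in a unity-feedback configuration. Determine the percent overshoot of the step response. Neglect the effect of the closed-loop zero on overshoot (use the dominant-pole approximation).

Forward path: (22.3 + 0.68s)·5.4/(s(s+4)). The closed-loop characteristic equation is s² + (4 + 5.4·0.68)s + 5.4·22.3 = 0.
That is s² + 7.672s + 120.4 = 0, so ω_n = 10.97 rad/s and ζ = 7.672/(2·10.97) = 0.3496.
%OS = 100·exp(−πζ/√(1−ζ²)) = 31%.

31%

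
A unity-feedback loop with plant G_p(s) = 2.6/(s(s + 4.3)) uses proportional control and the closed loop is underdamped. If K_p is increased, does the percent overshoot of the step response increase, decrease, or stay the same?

increase

ζ = 4.3/(2√(2.6K_p)) decreases as K_p grows; lower damping means more overshoot.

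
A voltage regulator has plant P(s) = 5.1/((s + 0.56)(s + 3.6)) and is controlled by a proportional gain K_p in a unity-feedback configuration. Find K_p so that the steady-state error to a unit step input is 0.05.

K_p = 7.51

For a type-0 loop with proportional control, e_ss = 1/(1 + K_p·P(0)).
P(0) = 2.53. Require 1/(1 + K_p·2.53) = 0.05, so 1 + 2.53·K_p = 20.
K_p = (20 − 1)/2.53 = 7.51.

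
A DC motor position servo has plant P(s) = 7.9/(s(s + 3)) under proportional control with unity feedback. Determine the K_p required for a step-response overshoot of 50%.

K_p = 6.14

From %OS = 100·exp(−πζ/√(1−ζ²)) = 50%, ζ = −ln(0.5)/√(π²+ln²(0.5)) = 0.2155.
Characteristic equation s² + 3s + 7.9K_p = 0 gives ζ = 3/(2√(7.9K_p)).
Setting ζ = 0.2155: √(7.9K_p) = 3/(2·0.2155) = 6.962, so K_p = 48.47/7.9 = 6.14.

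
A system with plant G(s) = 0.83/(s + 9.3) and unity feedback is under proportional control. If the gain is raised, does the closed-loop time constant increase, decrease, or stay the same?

decrease

Closed-loop pole is at s = −(9.3+K_p·0.83); larger K_p moves it further left, so τ = 1/(9.3+K_p·0.83) decreases.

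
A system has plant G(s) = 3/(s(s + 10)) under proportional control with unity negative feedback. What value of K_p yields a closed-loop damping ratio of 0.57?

K_p = 25.6

Closed-loop characteristic equation: s² + 10s + K_p·3 = 0.
So ω_n = √(3K_p) and 2ζω_n = 10, giving ζ = 10/(2√(3K_p)).
Setting ζ = 0.57: √(3K_p) = 10/(2·0.57) = 8.772, so K_p = 76.95/3 = 25.6.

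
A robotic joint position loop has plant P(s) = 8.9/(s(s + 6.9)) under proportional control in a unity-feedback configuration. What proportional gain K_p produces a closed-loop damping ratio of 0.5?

K_p = 5.35

Closed-loop characteristic equation: s² + 6.9s + K_p·8.9 = 0.
So ω_n = √(8.9K_p) and 2ζω_n = 6.9, giving ζ = 6.9/(2√(8.9K_p)).
Setting ζ = 0.5: √(8.9K_p) = 6.9/(2·0.5) = 6.9, so K_p = 47.61/8.9 = 5.35.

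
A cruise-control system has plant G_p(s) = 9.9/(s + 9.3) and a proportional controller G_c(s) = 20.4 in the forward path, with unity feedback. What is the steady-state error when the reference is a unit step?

The loop is type 0. Static position error constant K_pos = G_c(0)·G_p(0) = 20.4·1.065 = 21.72.
Steady-state error to a unit step: e_ss = 1/(1+K_pos) = 1/22.72 = 0.044.

0.044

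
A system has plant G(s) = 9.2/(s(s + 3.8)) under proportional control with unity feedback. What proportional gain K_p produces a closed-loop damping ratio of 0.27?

Closed-loop characteristic equation: s² + 3.8s + K_p·9.2 = 0.
So ω_n = √(9.2K_p) and 2ζω_n = 3.8, giving ζ = 3.8/(2√(9.2K_p)).
Setting ζ = 0.27: √(9.2K_p) = 3.8/(2·0.27) = 7.037, so K_p = 49.52/9.2 = 5.38.

K_p = 5.38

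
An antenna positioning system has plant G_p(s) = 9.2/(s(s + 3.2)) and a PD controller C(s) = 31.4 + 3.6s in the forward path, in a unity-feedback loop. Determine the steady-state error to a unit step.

The open loop C(s)G_p(s) has a pole at the origin (type 1), so the static position error constant is infinite and e_ss = 1/(1+∞) = 0.

0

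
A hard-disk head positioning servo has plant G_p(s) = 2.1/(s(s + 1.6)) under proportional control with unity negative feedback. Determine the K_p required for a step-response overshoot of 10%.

K_p = 0.872

From %OS = 100·exp(−πζ/√(1−ζ²)) = 10%, ζ = −ln(0.1)/√(π²+ln²(0.1)) = 0.5912.
Characteristic equation s² + 1.6s + 2.1K_p = 0 gives ζ = 1.6/(2√(2.1K_p)).
Setting ζ = 0.5912: √(2.1K_p) = 1.6/(2·0.5912) = 1.353, so K_p = 1.831/2.1 = 0.872.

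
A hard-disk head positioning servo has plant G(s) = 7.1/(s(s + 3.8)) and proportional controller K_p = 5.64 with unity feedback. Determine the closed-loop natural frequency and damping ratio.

The closed-loop denominator is s(s+3.8) + 5.64·7.1 = s² + 3.8s + 40.04.
Matching s² + 2ζω_n s + ω_n²: ω_n = √40.04 = 6.328 rad/s and 2ζω_n = 3.8, so ζ = 3.8/(2·6.328) = 0.3.

ω_n = 6.33 rad/s, ζ = 0.3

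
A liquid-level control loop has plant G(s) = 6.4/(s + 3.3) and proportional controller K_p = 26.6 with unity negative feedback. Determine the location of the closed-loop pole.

Closed-loop transfer function: T(s) = K_p·G(s)/(1 + K_p·G(s)) = 170.2/(s + 3.3 + 170.2) = 170.2/(s + 173.5).
The closed-loop pole is at s = −173.5.

s = -173.5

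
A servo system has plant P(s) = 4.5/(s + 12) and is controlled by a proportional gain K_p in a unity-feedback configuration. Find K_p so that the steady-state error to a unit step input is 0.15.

The loop is type 0, so e_ss(step) = 1/(1 + K_pos) with K_pos = K_p·P(0).
P(0) = 0.375. Require 1/(1 + K_p·0.375) = 0.15, so 1 + 0.375·K_p = 6.667.
K_p = (6.667 − 1)/0.375 = 15.1.

K_p = 15.1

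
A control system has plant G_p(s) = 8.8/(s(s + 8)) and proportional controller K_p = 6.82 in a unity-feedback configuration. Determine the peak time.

T_p = 0.474 s

From 1 + K_pG_p(s) = 0: s² + 8s + 60.02 = 0 ⇒ ω_n = 7.747, ζ = 0.5163.
Damped frequency ω_d = ω_n√(1−ζ²) = 6.634 rad/s, so peak time T_p = π/ω_d = 0.474 s.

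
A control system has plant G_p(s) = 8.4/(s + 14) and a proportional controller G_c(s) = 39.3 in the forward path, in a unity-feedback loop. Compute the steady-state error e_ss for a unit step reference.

The loop is type 0. Static position error constant K_pos = G_c(0)·G_p(0) = 39.3·0.6 = 23.58.
Steady-state error to a unit step: e_ss = 1/(1+K_pos) = 1/24.58 = 0.0407.

0.0407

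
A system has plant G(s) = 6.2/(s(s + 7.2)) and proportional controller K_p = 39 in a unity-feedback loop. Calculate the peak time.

Closed-loop characteristic equation: s² + 7.2s + 241.8 = 0, so ω_n = 15.55 rad/s and ζ = 7.2/(2·15.55) = 0.2315.
Damped frequency ω_d = ω_n√(1−ζ²) = 15.13 rad/s, so peak time T_p = π/ω_d = 0.208 s.

T_p = 0.208 s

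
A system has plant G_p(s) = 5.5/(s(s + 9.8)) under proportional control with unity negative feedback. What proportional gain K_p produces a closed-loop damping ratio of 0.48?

K_p = 18.9

Closed-loop characteristic equation: s² + 9.8s + K_p·5.5 = 0.
So ω_n = √(5.5K_p) and 2ζω_n = 9.8, giving ζ = 9.8/(2√(5.5K_p)).
Setting ζ = 0.48: √(5.5K_p) = 9.8/(2·0.48) = 10.21, so K_p = 104.2/5.5 = 18.9.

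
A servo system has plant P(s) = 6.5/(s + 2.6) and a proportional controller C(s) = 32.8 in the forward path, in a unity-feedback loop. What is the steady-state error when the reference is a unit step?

The loop is type 0. Static position error constant K_pos = C(0)·P(0) = 32.8·2.5 = 82.
Steady-state error to a unit step: e_ss = 1/(1+K_pos) = 1/83 = 0.012.

0.012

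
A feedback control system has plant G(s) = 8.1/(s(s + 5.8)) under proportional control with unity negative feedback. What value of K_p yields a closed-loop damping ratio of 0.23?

Closed-loop characteristic equation: s² + 5.8s + K_p·8.1 = 0.
So ω_n = √(8.1K_p) and 2ζω_n = 5.8, giving ζ = 5.8/(2√(8.1K_p)).
Setting ζ = 0.23: √(8.1K_p) = 5.8/(2·0.23) = 12.61, so K_p = 159/8.1 = 19.6.

K_p = 19.6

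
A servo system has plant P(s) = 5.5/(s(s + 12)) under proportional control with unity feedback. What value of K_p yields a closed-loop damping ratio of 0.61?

K_p = 17.6

Closed-loop characteristic equation: s² + 12s + K_p·5.5 = 0.
So ω_n = √(5.5K_p) and 2ζω_n = 12, giving ζ = 12/(2√(5.5K_p)).
Setting ζ = 0.61: √(5.5K_p) = 12/(2·0.61) = 9.836, so K_p = 96.75/5.5 = 17.6.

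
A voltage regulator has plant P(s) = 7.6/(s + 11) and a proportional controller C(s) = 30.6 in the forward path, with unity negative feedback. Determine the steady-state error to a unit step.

The loop is type 0. Static position error constant K_pos = C(0)·P(0) = 30.6·0.6909 = 21.14.
Steady-state error to a unit step: e_ss = 1/(1+K_pos) = 1/22.14 = 0.0452.

0.0452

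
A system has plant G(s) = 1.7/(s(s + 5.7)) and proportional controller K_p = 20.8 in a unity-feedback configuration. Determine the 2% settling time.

T_s ≈ 1.4 s

The closed-loop denominator s² + 5.7s + 35.36 gives ω_n = √35.36 = 5.946 and ζ = 5.7/(2ω_n) = 0.4793.
2% settling time T_s ≈ 4/(ζω_n) = 4/2.85 = 1.4 s.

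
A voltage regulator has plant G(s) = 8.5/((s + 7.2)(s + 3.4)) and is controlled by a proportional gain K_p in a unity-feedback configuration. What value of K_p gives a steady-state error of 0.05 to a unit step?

The loop is type 0, so e_ss(step) = 1/(1 + K_pos) with K_pos = K_p·G(0).
G(0) = 0.3472. Require 1/(1 + K_p·0.3472) = 0.05, so 1 + 0.3472·K_p = 20.
K_p = (20 − 1)/0.3472 = 54.7.

K_p = 54.7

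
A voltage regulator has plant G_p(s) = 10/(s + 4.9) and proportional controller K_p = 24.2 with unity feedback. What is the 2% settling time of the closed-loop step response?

Closed-loop transfer function: T(s) = K_p·G_p(s)/(1 + K_p·G_p(s)) = 242/(s + 4.9 + 242) = 242/(s + 246.9).
Time constant τ = 1/246.9 = 0.00405 s, so the 2% settling time is about 4τ = 0.0162 s.

T_s ≈ 0.0162 s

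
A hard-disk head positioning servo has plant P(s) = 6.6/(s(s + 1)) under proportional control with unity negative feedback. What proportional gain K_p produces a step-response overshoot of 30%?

K_p = 0.296

From %OS = 100·exp(−πζ/√(1−ζ²)) = 30%, ζ = −ln(0.3)/√(π²+ln²(0.3)) = 0.3579.
Characteristic equation s² + 1s + 6.6K_p = 0 gives ζ = 1/(2√(6.6K_p)).
Setting ζ = 0.3579: √(6.6K_p) = 1/(2·0.3579) = 1.397, so K_p = 1.952/6.6 = 0.296.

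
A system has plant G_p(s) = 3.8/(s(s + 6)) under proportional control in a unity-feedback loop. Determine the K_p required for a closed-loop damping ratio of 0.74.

Closed-loop characteristic equation: s² + 6s + K_p·3.8 = 0.
So ω_n = √(3.8K_p) and 2ζω_n = 6, giving ζ = 6/(2√(3.8K_p)).
Setting ζ = 0.74: √(3.8K_p) = 6/(2·0.74) = 4.054, so K_p = 16.44/3.8 = 4.33.

K_p = 4.33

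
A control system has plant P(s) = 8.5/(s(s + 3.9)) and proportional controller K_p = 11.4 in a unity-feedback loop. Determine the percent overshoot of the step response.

53%

From 1 + K_pP(s) = 0: s² + 3.9s + 96.9 = 0 ⇒ ω_n = 9.844, ζ = 0.1981.
%OS = 100·exp(−πζ/√(1−ζ²)) = 100·exp(−π·0.1981/√0.9608) = 53%.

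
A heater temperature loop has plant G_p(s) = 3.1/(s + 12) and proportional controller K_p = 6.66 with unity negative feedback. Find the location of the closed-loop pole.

Closed-loop transfer function: T(s) = K_p·G_p(s)/(1 + K_p·G_p(s)) = 20.65/(s + 12 + 20.65) = 20.65/(s + 32.65).
The closed-loop pole is at s = −32.65.

s = -32.65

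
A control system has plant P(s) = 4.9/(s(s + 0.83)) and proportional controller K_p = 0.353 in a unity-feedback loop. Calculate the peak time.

T_p = 2.52 s

From 1 + K_pP(s) = 0: s² + 0.83s + 1.73 = 0 ⇒ ω_n = 1.315, ζ = 0.3155.
Damped frequency ω_d = ω_n√(1−ζ²) = 1.248 rad/s, so peak time T_p = π/ω_d = 2.52 s.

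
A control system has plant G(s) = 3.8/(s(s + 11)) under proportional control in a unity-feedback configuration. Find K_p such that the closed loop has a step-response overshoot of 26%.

From %OS = 100·exp(−πζ/√(1−ζ²)) = 26%, ζ = −ln(0.26)/√(π²+ln²(0.26)) = 0.3941.
Characteristic equation s² + 11s + 3.8K_p = 0 gives ζ = 11/(2√(3.8K_p)).
Setting ζ = 0.3941: √(3.8K_p) = 11/(2·0.3941) = 13.96, so K_p = 194.8/3.8 = 51.3.

K_p = 51.3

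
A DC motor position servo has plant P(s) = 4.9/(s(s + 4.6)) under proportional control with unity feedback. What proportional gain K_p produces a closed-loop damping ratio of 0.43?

K_p = 5.84

Closed-loop characteristic equation: s² + 4.6s + K_p·4.9 = 0.
So ω_n = √(4.9K_p) and 2ζω_n = 4.6, giving ζ = 4.6/(2√(4.9K_p)).
Setting ζ = 0.43: √(4.9K_p) = 4.6/(2·0.43) = 5.349, so K_p = 28.61/4.9 = 5.84.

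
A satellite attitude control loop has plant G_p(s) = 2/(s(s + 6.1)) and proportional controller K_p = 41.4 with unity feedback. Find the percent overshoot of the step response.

The closed-loop denominator s² + 6.1s + 82.8 gives ω_n = √82.8 = 9.099 and ζ = 6.1/(2ω_n) = 0.3352.
%OS = 100·exp(−πζ/√(1−ζ²)) = 100·exp(−π·0.3352/√0.8877) = 32.7%.

32.7%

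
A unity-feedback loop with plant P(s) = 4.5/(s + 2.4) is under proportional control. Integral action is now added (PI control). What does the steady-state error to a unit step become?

0

Adding integral action puts a pole at s = 0 in the forward path, raising the system type to 1; a type-1 loop has zero steady-state error to a step.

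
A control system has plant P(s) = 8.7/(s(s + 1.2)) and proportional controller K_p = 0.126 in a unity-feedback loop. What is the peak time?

From 1 + K_pP(s) = 0: s² + 1.2s + 1.096 = 0 ⇒ ω_n = 1.047, ζ = 0.5731.
Damped frequency ω_d = ω_n√(1−ζ²) = 0.858 rad/s, so peak time T_p = π/ω_d = 3.66 s.

T_p = 3.66 s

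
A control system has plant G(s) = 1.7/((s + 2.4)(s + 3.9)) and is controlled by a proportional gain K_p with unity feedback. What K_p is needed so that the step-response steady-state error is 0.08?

K_p = 63.3

Steady-state error for a unit step on this type-0 loop is 1/(1 + K_p·G(0)).
G(0) = 0.1816. Require 1/(1 + K_p·0.1816) = 0.08, so 1 + 0.1816·K_p = 12.5.
K_p = (12.5 − 1)/0.1816 = 63.3.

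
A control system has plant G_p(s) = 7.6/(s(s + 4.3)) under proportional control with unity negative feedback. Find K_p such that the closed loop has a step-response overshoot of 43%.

From %OS = 100·exp(−πζ/√(1−ζ²)) = 43%, ζ = −ln(0.43)/√(π²+ln²(0.43)) = 0.2594.
Characteristic equation s² + 4.3s + 7.6K_p = 0 gives ζ = 4.3/(2√(7.6K_p)).
Setting ζ = 0.2594: √(7.6K_p) = 4.3/(2·0.2594) = 8.287, so K_p = 68.67/7.6 = 9.04.

K_p = 9.04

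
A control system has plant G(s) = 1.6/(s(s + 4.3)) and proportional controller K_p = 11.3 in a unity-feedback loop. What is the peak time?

The closed-loop denominator s² + 4.3s + 18.08 gives ω_n = √18.08 = 4.252 and ζ = 4.3/(2ω_n) = 0.5056.
Damped frequency ω_d = ω_n√(1−ζ²) = 3.668 rad/s, so peak time T_p = π/ω_d = 0.856 s.

T_p = 0.856 s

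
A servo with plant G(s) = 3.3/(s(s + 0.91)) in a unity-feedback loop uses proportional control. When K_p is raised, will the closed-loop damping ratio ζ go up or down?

ζ = 0.91/(2√(3.3K_p)); increasing K_p raises the denominator, so ζ falls.

decrease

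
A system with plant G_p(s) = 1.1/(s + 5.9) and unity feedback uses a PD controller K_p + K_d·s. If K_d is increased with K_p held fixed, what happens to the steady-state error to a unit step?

At s = 0 the derivative term contributes nothing: C(0) = K_p regardless of K_d, so K_pos = K_p·G_p(0) and e_ss are unchanged.

unchanged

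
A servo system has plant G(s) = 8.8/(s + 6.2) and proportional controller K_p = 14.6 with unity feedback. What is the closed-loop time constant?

Closed-loop transfer function: T(s) = K_p·G(s)/(1 + K_p·G(s)) = 128.5/(s + 6.2 + 128.5) = 128.5/(s + 134.7).
Time constant τ = 1/134.7 = 0.00743 s.

τ = 0.00743 s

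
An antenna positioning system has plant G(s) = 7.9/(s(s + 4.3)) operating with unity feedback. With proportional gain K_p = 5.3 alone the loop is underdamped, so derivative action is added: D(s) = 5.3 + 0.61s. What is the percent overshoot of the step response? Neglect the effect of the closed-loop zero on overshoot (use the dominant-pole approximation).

4.42%

Forward path: (5.3 + 0.61s)·7.9/(s(s+4.3)). The closed-loop characteristic equation is s² + (4.3 + 7.9·0.61)s + 7.9·5.3 = 0.
That is s² + 9.119s + 41.87 = 0, so ω_n = 6.471 rad/s and ζ = 9.119/(2·6.471) = 0.7046.
%OS = 100·exp(−πζ/√(1−ζ²)) = 4.42%.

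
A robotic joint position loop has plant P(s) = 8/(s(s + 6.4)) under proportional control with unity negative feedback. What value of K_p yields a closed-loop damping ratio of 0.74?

Closed-loop characteristic equation: s² + 6.4s + K_p·8 = 0.
So ω_n = √(8K_p) and 2ζω_n = 6.4, giving ζ = 6.4/(2√(8K_p)).
Setting ζ = 0.74: √(8K_p) = 6.4/(2·0.74) = 4.324, so K_p = 18.7/8 = 2.34.

K_p = 2.34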